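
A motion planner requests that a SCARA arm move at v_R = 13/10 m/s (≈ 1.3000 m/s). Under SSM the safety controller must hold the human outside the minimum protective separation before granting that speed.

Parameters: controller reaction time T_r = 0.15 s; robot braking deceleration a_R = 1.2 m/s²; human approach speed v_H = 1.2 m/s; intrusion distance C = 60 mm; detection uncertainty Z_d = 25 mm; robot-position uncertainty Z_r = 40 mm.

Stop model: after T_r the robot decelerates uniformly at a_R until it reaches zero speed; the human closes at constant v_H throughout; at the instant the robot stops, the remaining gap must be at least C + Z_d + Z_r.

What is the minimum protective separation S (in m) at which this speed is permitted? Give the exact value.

S_min = 601/240 m = 2.5042 m

stop time T_s = (13/10)/(6/5) = 1.0833 s
reaction-phase robot travel = 1.3000·0.1500 = 0.1950 m
robot covers 1.3000·1.0833 − ½·1.2000·1.0833² = 0.7042 m while stopping
person approaches 1.2000·(0.1500+1.0833) = 1.4800 m
residual clearance needed = 0.0600+0.0250+0.0400 = 0.1250 m
S_min ≈ 0.1950+0.7042+1.4800+0.1250  ⇒  S_min = 601/240 m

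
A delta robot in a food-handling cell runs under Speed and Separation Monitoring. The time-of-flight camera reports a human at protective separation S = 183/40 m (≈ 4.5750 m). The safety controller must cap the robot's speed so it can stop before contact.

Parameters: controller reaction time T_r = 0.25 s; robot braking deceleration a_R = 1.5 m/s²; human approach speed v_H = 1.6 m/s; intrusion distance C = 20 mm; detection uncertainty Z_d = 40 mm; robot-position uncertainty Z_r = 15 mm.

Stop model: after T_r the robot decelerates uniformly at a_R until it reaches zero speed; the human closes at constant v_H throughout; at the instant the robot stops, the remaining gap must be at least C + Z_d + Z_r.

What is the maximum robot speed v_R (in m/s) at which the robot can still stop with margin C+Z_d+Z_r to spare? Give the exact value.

v_R_max = 41/20 m/s = 2.0500 m/s

quadratic (1/3)·v² + (79/60)·v + (-41/10) = 0
  disc = (79/60)² − 4·(1/3)·(-41/10) = 25921/3600 ; √disc = 161/60
  v_R = (−(79/60) + 161/60) / (2·(1/3)) = 41/20 m/s
check:
braking lasts T_s = (41/20)/(3/2) = 1.3667 s
robot covers v_R·T_r = 2.0500·0.2500 = 0.5125 m before braking
braking distance = 2.0500²/(2·1.5000) = 1.4008 m
person approaches 1.6000·(0.2500+1.3667) = 2.5867 m
residual clearance needed = 0.0200+0.0400+0.0150 = 0.0750 m
sum ≈ 0.5125+1.4008+2.5867+0.0750 ≈ 4.5750 m = S ✓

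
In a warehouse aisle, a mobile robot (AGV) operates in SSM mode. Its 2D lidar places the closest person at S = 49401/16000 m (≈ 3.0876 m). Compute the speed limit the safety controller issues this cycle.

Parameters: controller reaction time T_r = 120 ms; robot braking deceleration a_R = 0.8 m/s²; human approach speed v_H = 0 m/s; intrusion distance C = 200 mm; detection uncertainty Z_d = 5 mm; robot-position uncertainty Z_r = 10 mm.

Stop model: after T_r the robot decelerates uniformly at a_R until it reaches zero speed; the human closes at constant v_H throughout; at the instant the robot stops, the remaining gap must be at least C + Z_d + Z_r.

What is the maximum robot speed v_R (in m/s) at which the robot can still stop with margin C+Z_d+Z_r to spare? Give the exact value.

v_R_max = 41/20 m/s = 2.0500 m/s

at the boundary: (5/8)·v² + (3/25)·v + (-45961/16000) = 0
  disc = (3/25)² − 4·(5/8)·(-45961/16000) = 1151329/160000 ; √disc = 1073/400
  v_R = (−(3/25) + 1073/400) / (2·(5/8)) = 41/20 m/s
check:
braking lasts T_s = (41/20)/(4/5) = 2.5625 s
robot in T_r: 2.0500·0.1200 = 0.2460 m
robot under decel: 2.0500²/(2·0.8000) = 2.6266 m
person approaches 0.0000·(0.1200+2.5625) = 0.0000 m
margins: 0.2000+0.0050+0.0100 = 0.2150 m
sum ≈ 0.2460+2.6266+0.0000+0.2150 ≈ 3.0876 m = S ✓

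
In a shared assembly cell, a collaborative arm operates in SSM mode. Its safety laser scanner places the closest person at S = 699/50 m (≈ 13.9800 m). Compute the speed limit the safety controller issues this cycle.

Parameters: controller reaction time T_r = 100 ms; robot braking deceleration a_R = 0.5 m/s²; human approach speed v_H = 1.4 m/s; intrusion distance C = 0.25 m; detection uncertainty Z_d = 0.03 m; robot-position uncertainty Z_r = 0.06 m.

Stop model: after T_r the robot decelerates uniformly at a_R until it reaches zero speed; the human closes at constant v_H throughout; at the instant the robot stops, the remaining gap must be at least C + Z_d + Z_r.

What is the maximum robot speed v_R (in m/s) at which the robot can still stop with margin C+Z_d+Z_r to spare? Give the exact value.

v_R_max = 5/2 m/s = 2.5000 m/s

collect terms ⇒ (1)·v_R² + (29/10)·v_R + (-27/2) = 0
  disc = (29/10)² − 4·(1)·(-27/2) = 6241/100 ; √disc = 79/10
  v_R = (−(29/10) + 79/10) / (2·(1)) = 5/2 m/s
check:
T_s = v_R/a_R = (5/2)/(1/2) = 5.0000 s
robot covers v_R·T_r = 2.5000·0.1000 = 0.2500 m before braking
robot under decel: 2.5000²/(2·0.5000) = 6.2500 m
person approaches 1.4000·(0.1000+5.0000) = 7.1400 m
margins: 0.2500+0.0300+0.0600 = 0.3400 m
sum ≈ 0.2500+6.2500+7.1400+0.3400 ≈ 13.9800 m = S ✓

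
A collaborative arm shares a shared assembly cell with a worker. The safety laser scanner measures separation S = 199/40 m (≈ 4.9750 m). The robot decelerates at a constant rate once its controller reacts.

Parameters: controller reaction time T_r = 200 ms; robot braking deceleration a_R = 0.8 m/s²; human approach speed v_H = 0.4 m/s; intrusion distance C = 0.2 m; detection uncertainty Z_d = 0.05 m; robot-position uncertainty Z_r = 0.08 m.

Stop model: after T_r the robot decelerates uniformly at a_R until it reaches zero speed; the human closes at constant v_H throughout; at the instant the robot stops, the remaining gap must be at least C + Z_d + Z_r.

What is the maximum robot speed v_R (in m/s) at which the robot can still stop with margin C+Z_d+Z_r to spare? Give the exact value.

at the boundary: (5/8)·v² + (7/10)·v + (-913/200) = 0
  disc = (7/10)² − 4·(5/8)·(-913/200) = 4761/400 ; √disc = 69/20
  v_R = (−(7/10) + 69/20) / (2·(5/8)) = 11/5 m/s
check:
braking lasts T_s = (11/5)/(4/5) = 2.7500 s
reaction-phase robot travel = 2.2000·0.2000 = 0.4400 m
robot covers 2.2000·2.7500 − ½·0.8000·2.7500² = 3.0250 m while stopping
person approaches 0.4000·(0.2000+2.7500) = 1.1800 m
margins: 0.2000+0.0500+0.0800 = 0.3300 m
sum ≈ 0.4400+3.0250+1.1800+0.3300 ≈ 4.9750 m = S ✓

v_R_max = 11/5 m/s = 2.2000 m/s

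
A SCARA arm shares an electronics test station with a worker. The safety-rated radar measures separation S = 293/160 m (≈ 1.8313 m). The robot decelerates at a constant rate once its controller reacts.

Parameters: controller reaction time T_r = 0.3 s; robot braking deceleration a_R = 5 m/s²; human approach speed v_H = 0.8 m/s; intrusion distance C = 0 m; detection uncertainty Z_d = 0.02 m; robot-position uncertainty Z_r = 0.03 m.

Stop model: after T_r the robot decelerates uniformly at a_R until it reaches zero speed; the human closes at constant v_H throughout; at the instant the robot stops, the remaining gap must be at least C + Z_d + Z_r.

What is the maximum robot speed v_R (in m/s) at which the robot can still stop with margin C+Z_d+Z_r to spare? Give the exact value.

v_R_max = 9/4 m/s = 2.2500 m/s

collect terms ⇒ (1/10)·v_R² + (23/50)·v_R + (-1233/800) = 0
  disc = (23/50)² − 4·(1/10)·(-1233/800) = 8281/10000 ; √disc = 91/100
  v_R = (−(23/50) + 91/100) / (2·(1/10)) = 9/4 m/s
check:
stop time T_s = (9/4)/5 = 0.4500 s
reaction-phase robot travel = 2.2500·0.3000 = 0.6750 m
braking distance = 2.2500²/(2·5.0000) = 0.5062 m
person approaches 0.8000·(0.3000+0.4500) = 0.6000 m
margins: 0.0000+0.0200+0.0300 = 0.0500 m
sum ≈ 0.6750+0.5062+0.6000+0.0500 ≈ 1.8313 m = S ✓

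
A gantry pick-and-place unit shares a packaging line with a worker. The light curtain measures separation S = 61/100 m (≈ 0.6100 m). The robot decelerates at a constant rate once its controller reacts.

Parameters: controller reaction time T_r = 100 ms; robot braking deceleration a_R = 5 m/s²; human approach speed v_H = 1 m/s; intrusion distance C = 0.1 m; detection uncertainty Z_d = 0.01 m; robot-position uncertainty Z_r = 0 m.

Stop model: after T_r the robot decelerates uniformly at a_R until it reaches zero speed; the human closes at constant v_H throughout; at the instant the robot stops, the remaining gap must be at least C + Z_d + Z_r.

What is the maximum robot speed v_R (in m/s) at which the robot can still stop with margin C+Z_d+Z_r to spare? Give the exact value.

v_R_max = 1 m/s = 1.0000 m/s

quadratic (1/10)·v² + (3/10)·v + (-2/5) = 0
  disc = (3/10)² − 4·(1/10)·(-2/5) = 1/4 ; √disc = 1/2
  v_R = (−(3/10) + 1/2) / (2·(1/10)) = 1 m/s
check:
braking lasts T_s = 1/5 = 0.2000 s
reaction-phase robot travel = 1.0000·0.1000 = 0.1000 m
braking distance = 1.0000²/(2·5.0000) = 0.1000 m
human closes 1.0000·0.3000 = 0.3000 m
C+Z_d+Z_r = 0.1000+0.0100+0.0000 = 0.1100 m
sum ≈ 0.1000+0.1000+0.3000+0.1100 ≈ 0.6100 m = S ✓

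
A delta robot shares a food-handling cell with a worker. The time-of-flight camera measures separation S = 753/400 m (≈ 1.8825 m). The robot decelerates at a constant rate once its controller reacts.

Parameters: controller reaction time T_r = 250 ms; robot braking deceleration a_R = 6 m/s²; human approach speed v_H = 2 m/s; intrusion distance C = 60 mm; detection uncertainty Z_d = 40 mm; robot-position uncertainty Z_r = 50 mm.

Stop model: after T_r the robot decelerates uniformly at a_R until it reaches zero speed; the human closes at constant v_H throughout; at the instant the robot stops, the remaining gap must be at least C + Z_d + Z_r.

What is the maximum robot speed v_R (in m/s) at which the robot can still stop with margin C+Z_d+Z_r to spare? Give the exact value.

quadratic (1/12)·v² + (7/12)·v + (-493/400) = 0
  disc = (7/12)² − 4·(1/12)·(-493/400) = 169/225 ; √disc = 13/15
  v_R = (−(7/12) + 13/15) / (2·(1/12)) = 17/10 m/s
check:
T_s = v_R/a_R = (17/10)/6 = 0.2833 s
reaction-phase robot travel = 1.7000·0.2500 = 0.4250 m
robot covers 1.7000·0.2833 − ½·6.0000·0.2833² = 0.2408 m while stopping
human closes 2.0000·0.5333 = 1.0667 m
margins: 0.0600+0.0400+0.0500 = 0.1500 m
sum ≈ 0.4250+0.2408+1.0667+0.1500 ≈ 1.8825 m = S ✓

v_R_max = 17/10 m/s = 1.7000 m/s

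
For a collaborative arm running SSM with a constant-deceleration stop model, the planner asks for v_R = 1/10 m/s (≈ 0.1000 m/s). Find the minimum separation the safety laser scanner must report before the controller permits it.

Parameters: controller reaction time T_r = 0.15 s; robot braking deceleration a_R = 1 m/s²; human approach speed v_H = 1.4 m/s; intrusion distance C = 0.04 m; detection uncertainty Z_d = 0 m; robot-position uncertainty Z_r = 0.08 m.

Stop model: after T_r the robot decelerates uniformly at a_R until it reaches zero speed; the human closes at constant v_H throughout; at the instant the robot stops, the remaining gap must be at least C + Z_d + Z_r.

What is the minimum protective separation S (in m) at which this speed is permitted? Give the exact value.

T_s = v_R/a_R = (1/10)/1 = 0.1000 s
robot in T_r: 0.1000·0.1500 = 0.0150 m
braking distance = 0.1000²/(2·1.0000) = 0.0050 m
human closes 1.4000·0.2500 = 0.3500 m
residual clearance needed = 0.0400+0.0000+0.0800 = 0.1200 m
S_min ≈ 0.0150+0.0050+0.3500+0.1200  ⇒  S_min = 49/100 m

S_min = 49/100 m = 0.4900 m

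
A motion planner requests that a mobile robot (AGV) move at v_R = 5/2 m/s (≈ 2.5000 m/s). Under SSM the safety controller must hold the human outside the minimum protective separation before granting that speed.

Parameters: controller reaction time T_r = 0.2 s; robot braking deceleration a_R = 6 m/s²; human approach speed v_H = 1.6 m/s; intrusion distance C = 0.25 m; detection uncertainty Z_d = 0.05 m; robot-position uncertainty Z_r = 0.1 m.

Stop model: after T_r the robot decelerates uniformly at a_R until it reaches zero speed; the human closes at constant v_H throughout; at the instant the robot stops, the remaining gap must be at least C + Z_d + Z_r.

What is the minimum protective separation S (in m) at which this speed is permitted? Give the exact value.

T_s = v_R/a_R = (5/2)/6 = 0.4167 s
reaction-phase robot travel = 2.5000·0.2000 = 0.5000 m
robot under decel: 2.5000²/(2·6.0000) = 0.5208 m
person approaches 1.6000·(0.2000+0.4167) = 0.9867 m
residual clearance needed = 0.2500+0.0500+0.1000 = 0.4000 m
S_min ≈ 0.5000+0.5208+0.9867+0.4000  ⇒  S_min = 963/400 m

S_min = 963/400 m = 2.4075 m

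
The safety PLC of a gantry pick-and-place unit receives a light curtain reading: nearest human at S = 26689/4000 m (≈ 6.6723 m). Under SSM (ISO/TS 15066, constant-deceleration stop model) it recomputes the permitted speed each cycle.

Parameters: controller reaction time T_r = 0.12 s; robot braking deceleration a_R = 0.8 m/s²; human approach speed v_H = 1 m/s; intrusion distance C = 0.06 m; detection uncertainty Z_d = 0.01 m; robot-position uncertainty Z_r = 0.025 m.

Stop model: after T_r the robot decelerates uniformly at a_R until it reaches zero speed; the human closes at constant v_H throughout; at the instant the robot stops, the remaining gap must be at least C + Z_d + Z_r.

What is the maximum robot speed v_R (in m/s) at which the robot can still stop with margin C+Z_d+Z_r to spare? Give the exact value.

at the boundary: (5/8)·v² + (137/100)·v + (-25829/4000) = 0
  disc = (137/100)² − 4·(5/8)·(-25829/4000) = 720801/40000 ; √disc = 849/200
  v_R = (−(137/100) + 849/200) / (2·(5/8)) = 23/10 m/s
check:
T_s = v_R/a_R = (23/10)/(4/5) = 2.8750 s
robot covers v_R·T_r = 2.3000·0.1200 = 0.2760 m before braking
robot covers 2.3000·2.8750 − ½·0.8000·2.8750² = 3.3062 m while stopping
human over T_r+T_s: 1.0000·(0.1200+2.8750) = 2.9950 m
margins: 0.0600+0.0100+0.0250 = 0.0950 m
sum ≈ 0.2760+3.3062+2.9950+0.0950 ≈ 6.6723 m = S ✓

v_R_max = 23/10 m/s = 2.3000 m/s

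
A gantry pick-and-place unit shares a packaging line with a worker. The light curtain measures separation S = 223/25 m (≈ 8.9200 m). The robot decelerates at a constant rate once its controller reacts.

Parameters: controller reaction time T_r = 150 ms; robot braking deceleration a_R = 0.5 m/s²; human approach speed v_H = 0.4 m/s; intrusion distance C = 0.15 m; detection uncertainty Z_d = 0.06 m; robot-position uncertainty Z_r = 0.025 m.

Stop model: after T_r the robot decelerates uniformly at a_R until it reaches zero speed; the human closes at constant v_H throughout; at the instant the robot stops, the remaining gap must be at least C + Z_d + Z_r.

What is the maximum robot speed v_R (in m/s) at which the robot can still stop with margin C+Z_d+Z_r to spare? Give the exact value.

v_R_max = 5/2 m/s = 2.5000 m/s

at the boundary: (1)·v² + (19/20)·v + (-69/8) = 0
  disc = (19/20)² − 4·(1)·(-69/8) = 14161/400 ; √disc = 119/20
  v_R = (−(19/20) + 119/20) / (2·(1)) = 5/2 m/s
check:
T_s = v_R/a_R = (5/2)/(1/2) = 5.0000 s
robot covers v_R·T_r = 2.5000·0.1500 = 0.3750 m before braking
robot covers 2.5000·5.0000 − ½·0.5000·5.0000² = 6.2500 m while stopping
human over T_r+T_s: 0.4000·(0.1500+5.0000) = 2.0600 m
C+Z_d+Z_r = 0.1500+0.0600+0.0250 = 0.2350 m
sum ≈ 0.3750+6.2500+2.0600+0.2350 ≈ 8.9200 m = S ✓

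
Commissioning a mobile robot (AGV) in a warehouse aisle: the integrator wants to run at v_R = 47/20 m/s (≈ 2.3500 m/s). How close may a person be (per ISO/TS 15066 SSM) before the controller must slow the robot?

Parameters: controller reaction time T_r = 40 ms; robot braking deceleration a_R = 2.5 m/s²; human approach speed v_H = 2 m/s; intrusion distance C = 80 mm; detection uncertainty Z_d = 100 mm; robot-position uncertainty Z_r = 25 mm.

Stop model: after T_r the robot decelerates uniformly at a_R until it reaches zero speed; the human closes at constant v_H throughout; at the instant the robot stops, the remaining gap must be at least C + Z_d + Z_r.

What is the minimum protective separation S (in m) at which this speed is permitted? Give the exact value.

braking lasts T_s = (47/20)/(5/2) = 0.9400 s
robot covers v_R·T_r = 2.3500·0.0400 = 0.0940 m before braking
robot under decel: 2.3500²/(2·2.5000) = 1.1045 m
human over T_r+T_s: 2.0000·(0.0400+0.9400) = 1.9600 m
margins: 0.0800+0.1000+0.0250 = 0.2050 m
S_min ≈ 0.0940+1.1045+1.9600+0.2050  ⇒  S_min = 6727/2000 m

S_min = 6727/2000 m = 3.3635 m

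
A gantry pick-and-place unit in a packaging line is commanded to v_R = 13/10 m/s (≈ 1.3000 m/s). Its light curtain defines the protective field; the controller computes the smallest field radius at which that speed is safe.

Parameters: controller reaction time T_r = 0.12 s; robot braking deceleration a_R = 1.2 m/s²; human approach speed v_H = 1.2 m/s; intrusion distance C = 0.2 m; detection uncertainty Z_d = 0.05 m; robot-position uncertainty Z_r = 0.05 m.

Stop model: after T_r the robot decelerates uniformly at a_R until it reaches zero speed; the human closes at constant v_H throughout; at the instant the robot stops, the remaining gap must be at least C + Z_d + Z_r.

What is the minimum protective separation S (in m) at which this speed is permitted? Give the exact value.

braking lasts T_s = (13/10)/(6/5) = 1.0833 s
robot in T_r: 1.3000·0.1200 = 0.1560 m
robot covers 1.3000·1.0833 − ½·1.2000·1.0833² = 0.7042 m while stopping
person approaches 1.2000·(0.1200+1.0833) = 1.4440 m
residual clearance needed = 0.2000+0.0500+0.0500 = 0.3000 m
S_min ≈ 0.1560+0.7042+1.4440+0.3000  ⇒  S_min = 125/48 m

S_min = 125/48 m = 2.6042 m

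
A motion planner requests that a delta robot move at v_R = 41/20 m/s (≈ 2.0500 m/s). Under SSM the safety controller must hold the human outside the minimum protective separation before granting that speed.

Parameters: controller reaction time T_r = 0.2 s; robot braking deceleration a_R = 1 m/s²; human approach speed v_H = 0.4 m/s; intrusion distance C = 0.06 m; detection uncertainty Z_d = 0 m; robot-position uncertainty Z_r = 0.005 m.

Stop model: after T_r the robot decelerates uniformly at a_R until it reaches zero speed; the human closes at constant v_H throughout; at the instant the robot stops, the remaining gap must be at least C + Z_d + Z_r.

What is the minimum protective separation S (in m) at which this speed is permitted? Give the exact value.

S_min = 2781/800 m = 3.4762 m

stop time T_s = (41/20)/1 = 2.0500 s
robot covers v_R·T_r = 2.0500·0.2000 = 0.4100 m before braking
robot covers 2.0500·2.0500 − ½·1.0000·2.0500² = 2.1012 m while stopping
human closes 0.4000·2.2500 = 0.9000 m
margins: 0.0600+0.0000+0.0050 = 0.0650 m
S_min ≈ 0.4100+2.1012+0.9000+0.0650  ⇒  S_min = 2781/800 m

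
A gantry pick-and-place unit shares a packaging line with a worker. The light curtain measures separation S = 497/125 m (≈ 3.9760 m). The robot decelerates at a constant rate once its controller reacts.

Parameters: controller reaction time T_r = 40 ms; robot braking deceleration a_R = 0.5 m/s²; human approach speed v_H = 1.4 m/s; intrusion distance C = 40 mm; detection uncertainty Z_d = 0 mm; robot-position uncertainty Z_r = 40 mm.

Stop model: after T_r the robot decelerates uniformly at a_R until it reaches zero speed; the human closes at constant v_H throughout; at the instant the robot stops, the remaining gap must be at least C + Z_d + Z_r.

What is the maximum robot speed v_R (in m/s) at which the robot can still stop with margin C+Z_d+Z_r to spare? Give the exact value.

quadratic (1)·v² + (71/25)·v + (-96/25) = 0
  disc = (71/25)² − 4·(1)·(-96/25) = 14641/625 ; √disc = 121/25
  v_R = (−(71/25) + 121/25) / (2·(1)) = 1 m/s
check:
braking lasts T_s = 1/(1/2) = 2.0000 s
reaction-phase robot travel = 1.0000·0.0400 = 0.0400 m
robot covers 1.0000·2.0000 − ½·0.5000·2.0000² = 1.0000 m while stopping
person approaches 1.4000·(0.0400+2.0000) = 2.8560 m
margins: 0.0400+0.0000+0.0400 = 0.0800 m
sum ≈ 0.0400+1.0000+2.8560+0.0800 ≈ 3.9760 m = S ✓

v_R_max = 1 m/s = 1.0000 m/s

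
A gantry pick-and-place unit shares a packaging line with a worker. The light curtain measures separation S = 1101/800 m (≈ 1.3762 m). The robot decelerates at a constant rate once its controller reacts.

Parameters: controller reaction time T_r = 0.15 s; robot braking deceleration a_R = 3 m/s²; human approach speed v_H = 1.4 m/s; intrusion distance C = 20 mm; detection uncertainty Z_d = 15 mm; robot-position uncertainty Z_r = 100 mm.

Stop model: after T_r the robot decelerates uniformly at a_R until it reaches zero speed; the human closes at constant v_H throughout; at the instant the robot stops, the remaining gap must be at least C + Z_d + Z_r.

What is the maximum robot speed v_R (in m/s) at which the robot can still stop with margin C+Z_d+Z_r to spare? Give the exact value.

v_R_max = 5/4 m/s = 1.2500 m/s

at the boundary: (1/6)·v² + (37/60)·v + (-33/32) = 0
  disc = (37/60)² − 4·(1/6)·(-33/32) = 961/900 ; √disc = 31/30
  v_R = (−(37/60) + 31/30) / (2·(1/6)) = 5/4 m/s
check:
stop time T_s = (5/4)/3 = 0.4167 s
reaction-phase robot travel = 1.2500·0.1500 = 0.1875 m
robot under decel: 1.2500²/(2·3.0000) = 0.2604 m
person approaches 1.4000·(0.1500+0.4167) = 0.7933 m
C+Z_d+Z_r = 0.0200+0.0150+0.1000 = 0.1350 m
sum ≈ 0.1875+0.2604+0.7933+0.1350 ≈ 1.3762 m = S ✓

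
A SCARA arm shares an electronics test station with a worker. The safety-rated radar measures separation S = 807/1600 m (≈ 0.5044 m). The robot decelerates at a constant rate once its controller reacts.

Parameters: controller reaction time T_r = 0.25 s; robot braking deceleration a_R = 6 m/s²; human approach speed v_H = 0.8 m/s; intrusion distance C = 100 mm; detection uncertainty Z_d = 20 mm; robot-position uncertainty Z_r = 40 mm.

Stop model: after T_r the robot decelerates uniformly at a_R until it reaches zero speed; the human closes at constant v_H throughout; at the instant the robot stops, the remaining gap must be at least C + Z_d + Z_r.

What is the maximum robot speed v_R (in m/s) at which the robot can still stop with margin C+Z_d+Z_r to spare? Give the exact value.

v_R_max = 7/20 m/s = 0.3500 m/s

quadratic (1/12)·v² + (23/60)·v + (-231/1600) = 0
  disc = (23/60)² − 4·(1/12)·(-231/1600) = 2809/14400 ; √disc = 53/120
  v_R = (−(23/60) + 53/120) / (2·(1/12)) = 7/20 m/s
check:
T_s = v_R/a_R = (7/20)/6 = 0.0583 s
reaction-phase robot travel = 0.3500·0.2500 = 0.0875 m
braking distance = 0.3500²/(2·6.0000) = 0.0102 m
human over T_r+T_s: 0.8000·(0.2500+0.0583) = 0.2467 m
residual clearance needed = 0.1000+0.0200+0.0400 = 0.1600 m
sum ≈ 0.0875+0.0102+0.2467+0.1600 ≈ 0.5044 m = S ✓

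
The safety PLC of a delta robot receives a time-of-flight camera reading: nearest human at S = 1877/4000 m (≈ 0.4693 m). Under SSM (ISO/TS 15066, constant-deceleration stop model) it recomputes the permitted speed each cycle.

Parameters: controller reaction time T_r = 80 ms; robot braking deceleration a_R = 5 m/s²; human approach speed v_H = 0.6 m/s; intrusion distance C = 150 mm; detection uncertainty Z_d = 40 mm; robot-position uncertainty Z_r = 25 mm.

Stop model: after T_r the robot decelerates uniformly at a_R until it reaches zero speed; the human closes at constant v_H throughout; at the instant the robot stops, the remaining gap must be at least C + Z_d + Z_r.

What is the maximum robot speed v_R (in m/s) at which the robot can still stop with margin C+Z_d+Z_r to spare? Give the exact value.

quadratic (1/10)·v² + (1/5)·v + (-33/160) = 0
  disc = (1/5)² − 4·(1/10)·(-33/160) = 49/400 ; √disc = 7/20
  v_R = (−(1/5) + 7/20) / (2·(1/10)) = 3/4 m/s
check:
T_s = v_R/a_R = (3/4)/5 = 0.1500 s
robot in T_r: 0.7500·0.0800 = 0.0600 m
robot under decel: 0.7500²/(2·5.0000) = 0.0563 m
human closes 0.6000·0.2300 = 0.1380 m
residual clearance needed = 0.1500+0.0400+0.0250 = 0.2150 m
sum ≈ 0.0600+0.0563+0.1380+0.2150 ≈ 0.4693 m = S ✓

v_R_max = 3/4 m/s = 0.7500 m/s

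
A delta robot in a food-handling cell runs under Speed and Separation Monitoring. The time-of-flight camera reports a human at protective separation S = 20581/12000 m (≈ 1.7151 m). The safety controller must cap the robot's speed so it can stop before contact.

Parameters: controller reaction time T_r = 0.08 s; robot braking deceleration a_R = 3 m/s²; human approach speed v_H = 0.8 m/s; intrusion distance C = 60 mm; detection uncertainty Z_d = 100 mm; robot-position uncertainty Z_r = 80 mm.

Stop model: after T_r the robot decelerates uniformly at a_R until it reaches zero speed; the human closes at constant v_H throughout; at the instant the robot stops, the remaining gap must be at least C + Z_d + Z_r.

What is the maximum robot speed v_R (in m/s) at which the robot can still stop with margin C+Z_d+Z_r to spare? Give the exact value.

quadratic (1/6)·v² + (26/75)·v + (-16933/12000) = 0
  disc = (26/75)² − 4·(1/6)·(-16933/12000) = 10609/10000 ; √disc = 103/100
  v_R = (−(26/75) + 103/100) / (2·(1/6)) = 41/20 m/s
check:
stop time T_s = (41/20)/3 = 0.6833 s
robot in T_r: 2.0500·0.0800 = 0.1640 m
robot covers 2.0500·0.6833 − ½·3.0000·0.6833² = 0.7004 m while stopping
human closes 0.8000·0.7633 = 0.6107 m
C+Z_d+Z_r = 0.0600+0.1000+0.0800 = 0.2400 m
sum ≈ 0.1640+0.7004+0.6107+0.2400 ≈ 1.7151 m = S ✓

v_R_max = 41/20 m/s = 2.0500 m/s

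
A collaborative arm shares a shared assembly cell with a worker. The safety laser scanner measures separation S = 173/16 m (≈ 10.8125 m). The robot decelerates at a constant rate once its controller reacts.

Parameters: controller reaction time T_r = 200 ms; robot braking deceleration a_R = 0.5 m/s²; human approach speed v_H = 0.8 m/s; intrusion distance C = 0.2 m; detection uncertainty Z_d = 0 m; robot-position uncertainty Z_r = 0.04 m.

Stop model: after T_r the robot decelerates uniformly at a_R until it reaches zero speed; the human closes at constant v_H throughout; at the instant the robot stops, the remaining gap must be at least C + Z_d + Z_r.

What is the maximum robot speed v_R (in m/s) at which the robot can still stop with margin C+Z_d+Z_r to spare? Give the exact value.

collect terms ⇒ (1)·v_R² + (9/5)·v_R + (-833/80) = 0
  disc = (9/5)² − 4·(1)·(-833/80) = 4489/100 ; √disc = 67/10
  v_R = (−(9/5) + 67/10) / (2·(1)) = 49/20 m/s
check:
T_s = v_R/a_R = (49/20)/(1/2) = 4.9000 s
reaction-phase robot travel = 2.4500·0.2000 = 0.4900 m
robot covers 2.4500·4.9000 − ½·0.5000·4.9000² = 6.0025 m while stopping
human closes 0.8000·5.1000 = 4.0800 m
margins: 0.2000+0.0000+0.0400 = 0.2400 m
sum ≈ 0.4900+6.0025+4.0800+0.2400 ≈ 10.8125 m = S ✓

v_R_max = 49/20 m/s = 2.4500 m/s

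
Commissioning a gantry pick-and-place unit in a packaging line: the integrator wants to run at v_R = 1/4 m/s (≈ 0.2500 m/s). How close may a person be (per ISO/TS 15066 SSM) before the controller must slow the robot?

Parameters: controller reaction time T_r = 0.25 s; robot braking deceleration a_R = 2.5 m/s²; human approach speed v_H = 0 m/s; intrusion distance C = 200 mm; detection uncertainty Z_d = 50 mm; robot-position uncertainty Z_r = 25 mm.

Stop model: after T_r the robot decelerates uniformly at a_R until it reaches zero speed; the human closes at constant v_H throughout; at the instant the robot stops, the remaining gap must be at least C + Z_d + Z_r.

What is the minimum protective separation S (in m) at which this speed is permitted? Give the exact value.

S_min = 7/20 m = 0.3500 m

braking lasts T_s = (1/4)/(5/2) = 0.1000 s
reaction-phase robot travel = 0.2500·0.2500 = 0.0625 m
braking distance = 0.2500²/(2·2.5000) = 0.0125 m
human over T_r+T_s: 0.0000·(0.2500+0.1000) = 0.0000 m
C+Z_d+Z_r = 0.2000+0.0500+0.0250 = 0.2750 m
S_min ≈ 0.0625+0.0125+0.0000+0.2750  ⇒  S_min = 7/20 m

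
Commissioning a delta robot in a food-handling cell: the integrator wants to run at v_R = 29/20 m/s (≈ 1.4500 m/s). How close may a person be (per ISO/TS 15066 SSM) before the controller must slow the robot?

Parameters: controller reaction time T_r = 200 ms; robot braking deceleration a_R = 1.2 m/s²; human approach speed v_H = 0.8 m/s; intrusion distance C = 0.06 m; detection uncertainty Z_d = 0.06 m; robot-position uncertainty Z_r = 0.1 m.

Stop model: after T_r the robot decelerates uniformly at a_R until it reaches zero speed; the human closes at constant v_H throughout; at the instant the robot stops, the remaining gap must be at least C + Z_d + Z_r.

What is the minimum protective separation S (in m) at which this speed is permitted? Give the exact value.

braking lasts T_s = (29/20)/(6/5) = 1.2083 s
robot in T_r: 1.4500·0.2000 = 0.2900 m
braking distance = 1.4500²/(2·1.2000) = 0.8760 m
human over T_r+T_s: 0.8000·(0.2000+1.2083) = 1.1267 m
margins: 0.0600+0.0600+0.1000 = 0.2200 m
S_min ≈ 0.2900+0.8760+1.1267+0.2200  ⇒  S_min = 12061/4800 m

S_min = 12061/4800 m = 2.5127 m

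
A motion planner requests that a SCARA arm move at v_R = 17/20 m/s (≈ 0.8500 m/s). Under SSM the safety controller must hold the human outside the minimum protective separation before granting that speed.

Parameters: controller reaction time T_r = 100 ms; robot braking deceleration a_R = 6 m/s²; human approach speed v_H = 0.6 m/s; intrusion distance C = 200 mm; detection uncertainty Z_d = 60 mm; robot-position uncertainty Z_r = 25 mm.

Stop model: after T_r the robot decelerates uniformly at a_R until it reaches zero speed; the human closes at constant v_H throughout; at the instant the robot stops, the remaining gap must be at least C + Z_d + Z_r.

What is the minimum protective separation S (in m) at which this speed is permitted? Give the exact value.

S_min = 2761/4800 m = 0.5752 m

T_s = v_R/a_R = (17/20)/6 = 0.1417 s
robot in T_r: 0.8500·0.1000 = 0.0850 m
robot covers 0.8500·0.1417 − ½·6.0000·0.1417² = 0.0602 m while stopping
human over T_r+T_s: 0.6000·(0.1000+0.1417) = 0.1450 m
margins: 0.2000+0.0600+0.0250 = 0.2850 m
S_min ≈ 0.0850+0.0602+0.1450+0.2850  ⇒  S_min = 2761/4800 m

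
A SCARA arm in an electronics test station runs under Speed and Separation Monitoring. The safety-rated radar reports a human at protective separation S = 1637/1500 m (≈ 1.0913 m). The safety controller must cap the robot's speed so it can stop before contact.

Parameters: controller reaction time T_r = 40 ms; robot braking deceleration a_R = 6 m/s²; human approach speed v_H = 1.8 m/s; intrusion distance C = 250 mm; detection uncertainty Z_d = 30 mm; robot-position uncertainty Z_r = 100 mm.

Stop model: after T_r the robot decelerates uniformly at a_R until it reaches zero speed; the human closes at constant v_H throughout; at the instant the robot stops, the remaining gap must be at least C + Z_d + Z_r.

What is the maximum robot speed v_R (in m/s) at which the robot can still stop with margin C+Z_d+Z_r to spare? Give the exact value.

v_R_max = 7/5 m/s = 1.4000 m/s

at the boundary: (1/12)·v² + (17/50)·v + (-959/1500) = 0
  disc = (17/50)² − 4·(1/12)·(-959/1500) = 1849/5625 ; √disc = 43/75
  v_R = (−(17/50) + 43/75) / (2·(1/12)) = 7/5 m/s
check:
T_s = v_R/a_R = (7/5)/6 = 0.2333 s
robot in T_r: 1.4000·0.0400 = 0.0560 m
braking distance = 1.4000²/(2·6.0000) = 0.1633 m
human over T_r+T_s: 1.8000·(0.0400+0.2333) = 0.4920 m
C+Z_d+Z_r = 0.2500+0.0300+0.1000 = 0.3800 m
sum ≈ 0.0560+0.1633+0.4920+0.3800 ≈ 1.0913 m = S ✓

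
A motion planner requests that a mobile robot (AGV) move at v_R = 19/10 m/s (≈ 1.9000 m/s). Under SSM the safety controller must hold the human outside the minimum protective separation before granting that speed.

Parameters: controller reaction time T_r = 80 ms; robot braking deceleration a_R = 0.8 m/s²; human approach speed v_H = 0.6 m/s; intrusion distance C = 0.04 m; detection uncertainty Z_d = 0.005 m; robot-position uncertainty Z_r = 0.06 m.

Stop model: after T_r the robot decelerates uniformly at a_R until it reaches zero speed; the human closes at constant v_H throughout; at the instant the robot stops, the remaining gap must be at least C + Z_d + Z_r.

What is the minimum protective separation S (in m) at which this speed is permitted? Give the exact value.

stop time T_s = (19/10)/(4/5) = 2.3750 s
robot in T_r: 1.9000·0.0800 = 0.1520 m
braking distance = 1.9000²/(2·0.8000) = 2.2563 m
person approaches 0.6000·(0.0800+2.3750) = 1.4730 m
margins: 0.0400+0.0050+0.0600 = 0.1050 m
S_min ≈ 0.1520+2.2563+1.4730+0.1050  ⇒  S_min = 3189/800 m

S_min = 3189/800 m = 3.9863 m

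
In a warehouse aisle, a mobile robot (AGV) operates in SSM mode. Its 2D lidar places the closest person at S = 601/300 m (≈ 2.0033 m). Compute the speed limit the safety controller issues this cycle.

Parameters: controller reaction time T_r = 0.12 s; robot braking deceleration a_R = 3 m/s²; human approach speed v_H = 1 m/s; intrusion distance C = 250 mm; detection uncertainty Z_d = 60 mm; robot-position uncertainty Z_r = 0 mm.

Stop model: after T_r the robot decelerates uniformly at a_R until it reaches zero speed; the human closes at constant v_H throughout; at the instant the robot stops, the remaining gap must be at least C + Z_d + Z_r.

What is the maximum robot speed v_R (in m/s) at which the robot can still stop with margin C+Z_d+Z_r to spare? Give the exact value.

v_R_max = 2 m/s = 2.0000 m/s

at the boundary: (1/6)·v² + (34/75)·v + (-118/75) = 0
  disc = (34/75)² − 4·(1/6)·(-118/75) = 784/625 ; √disc = 28/25
  v_R = (−(34/75) + 28/25) / (2·(1/6)) = 2 m/s
check:
stop time T_s = 2/3 = 0.6667 s
reaction-phase robot travel = 2.0000·0.1200 = 0.2400 m
robot under decel: 2.0000²/(2·3.0000) = 0.6667 m
human over T_r+T_s: 1.0000·(0.1200+0.6667) = 0.7867 m
residual clearance needed = 0.2500+0.0600+0.0000 = 0.3100 m
sum ≈ 0.2400+0.6667+0.7867+0.3100 ≈ 2.0033 m = S ✓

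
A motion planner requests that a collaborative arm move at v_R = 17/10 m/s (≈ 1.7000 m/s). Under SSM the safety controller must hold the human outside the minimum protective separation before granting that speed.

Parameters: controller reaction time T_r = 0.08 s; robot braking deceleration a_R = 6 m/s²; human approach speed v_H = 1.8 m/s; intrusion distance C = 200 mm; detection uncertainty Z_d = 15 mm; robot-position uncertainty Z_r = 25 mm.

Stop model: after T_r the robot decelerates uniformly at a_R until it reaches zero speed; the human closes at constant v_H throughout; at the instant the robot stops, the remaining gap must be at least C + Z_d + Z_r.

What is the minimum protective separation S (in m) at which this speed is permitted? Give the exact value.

S_min = 61/48 m = 1.2708 m

stop time T_s = (17/10)/6 = 0.2833 s
reaction-phase robot travel = 1.7000·0.0800 = 0.1360 m
robot covers 1.7000·0.2833 − ½·6.0000·0.2833² = 0.2408 m while stopping
person approaches 1.8000·(0.0800+0.2833) = 0.6540 m
margins: 0.2000+0.0150+0.0250 = 0.2400 m
S_min ≈ 0.1360+0.2408+0.6540+0.2400  ⇒  S_min = 61/48 m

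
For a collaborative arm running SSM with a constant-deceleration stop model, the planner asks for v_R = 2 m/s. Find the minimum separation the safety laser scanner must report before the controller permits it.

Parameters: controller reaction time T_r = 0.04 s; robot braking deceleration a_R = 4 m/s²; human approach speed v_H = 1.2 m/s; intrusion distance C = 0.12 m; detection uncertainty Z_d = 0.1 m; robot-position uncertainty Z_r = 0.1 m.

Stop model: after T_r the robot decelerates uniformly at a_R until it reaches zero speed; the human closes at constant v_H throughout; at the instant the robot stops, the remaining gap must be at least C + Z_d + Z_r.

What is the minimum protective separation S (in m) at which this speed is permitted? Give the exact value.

braking lasts T_s = 2/4 = 0.5000 s
robot in T_r: 2.0000·0.0400 = 0.0800 m
braking distance = 2.0000²/(2·4.0000) = 0.5000 m
human closes 1.2000·0.5400 = 0.6480 m
C+Z_d+Z_r = 0.1200+0.1000+0.1000 = 0.3200 m
S_min ≈ 0.0800+0.5000+0.6480+0.3200  ⇒  S_min = 387/250 m

S_min = 387/250 m = 1.5480 m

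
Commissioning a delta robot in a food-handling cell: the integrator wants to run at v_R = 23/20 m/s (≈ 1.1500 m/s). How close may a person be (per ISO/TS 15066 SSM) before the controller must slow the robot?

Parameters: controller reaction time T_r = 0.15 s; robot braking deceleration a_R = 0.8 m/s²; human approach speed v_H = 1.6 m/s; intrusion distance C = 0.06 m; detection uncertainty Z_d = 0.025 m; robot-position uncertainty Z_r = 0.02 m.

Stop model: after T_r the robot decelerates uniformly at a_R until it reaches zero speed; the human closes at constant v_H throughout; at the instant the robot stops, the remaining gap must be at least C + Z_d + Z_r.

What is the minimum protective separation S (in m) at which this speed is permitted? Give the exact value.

S_min = 11661/3200 m = 3.6441 m

stop time T_s = (23/20)/(4/5) = 1.4375 s
robot covers v_R·T_r = 1.1500·0.1500 = 0.1725 m before braking
braking distance = 1.1500²/(2·0.8000) = 0.8266 m
person approaches 1.6000·(0.1500+1.4375) = 2.5400 m
margins: 0.0600+0.0250+0.0200 = 0.1050 m
S_min ≈ 0.1725+0.8266+2.5400+0.1050  ⇒  S_min = 11661/3200 m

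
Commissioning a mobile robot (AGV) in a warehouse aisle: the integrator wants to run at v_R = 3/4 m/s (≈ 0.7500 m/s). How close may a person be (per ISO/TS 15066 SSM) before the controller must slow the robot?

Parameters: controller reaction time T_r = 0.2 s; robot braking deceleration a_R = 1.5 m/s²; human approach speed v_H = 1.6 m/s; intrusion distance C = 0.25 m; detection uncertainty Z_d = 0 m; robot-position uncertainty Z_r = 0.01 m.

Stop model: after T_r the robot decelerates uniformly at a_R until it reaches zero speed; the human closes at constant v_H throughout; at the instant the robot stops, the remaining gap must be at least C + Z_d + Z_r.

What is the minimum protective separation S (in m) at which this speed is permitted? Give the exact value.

braking lasts T_s = (3/4)/(3/2) = 0.5000 s
reaction-phase robot travel = 0.7500·0.2000 = 0.1500 m
robot under decel: 0.7500²/(2·1.5000) = 0.1875 m
human over T_r+T_s: 1.6000·(0.2000+0.5000) = 1.1200 m
residual clearance needed = 0.2500+0.0000+0.0100 = 0.2600 m
S_min ≈ 0.1500+0.1875+1.1200+0.2600  ⇒  S_min = 687/400 m

S_min = 687/400 m = 1.7175 m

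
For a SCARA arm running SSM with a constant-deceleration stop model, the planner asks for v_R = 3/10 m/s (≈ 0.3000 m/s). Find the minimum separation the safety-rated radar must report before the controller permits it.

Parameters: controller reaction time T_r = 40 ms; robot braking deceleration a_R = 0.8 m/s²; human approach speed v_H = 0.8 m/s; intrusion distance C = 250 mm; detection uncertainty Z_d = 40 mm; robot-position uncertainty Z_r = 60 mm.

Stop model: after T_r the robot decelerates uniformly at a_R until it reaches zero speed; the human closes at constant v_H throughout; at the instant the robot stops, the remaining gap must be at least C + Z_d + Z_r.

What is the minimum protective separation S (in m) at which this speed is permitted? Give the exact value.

stop time T_s = (3/10)/(4/5) = 0.3750 s
reaction-phase robot travel = 0.3000·0.0400 = 0.0120 m
braking distance = 0.3000²/(2·0.8000) = 0.0563 m
human over T_r+T_s: 0.8000·(0.0400+0.3750) = 0.3320 m
residual clearance needed = 0.2500+0.0400+0.0600 = 0.3500 m
S_min ≈ 0.0120+0.0563+0.3320+0.3500  ⇒  S_min = 3001/4000 m

S_min = 3001/4000 m = 0.7502 m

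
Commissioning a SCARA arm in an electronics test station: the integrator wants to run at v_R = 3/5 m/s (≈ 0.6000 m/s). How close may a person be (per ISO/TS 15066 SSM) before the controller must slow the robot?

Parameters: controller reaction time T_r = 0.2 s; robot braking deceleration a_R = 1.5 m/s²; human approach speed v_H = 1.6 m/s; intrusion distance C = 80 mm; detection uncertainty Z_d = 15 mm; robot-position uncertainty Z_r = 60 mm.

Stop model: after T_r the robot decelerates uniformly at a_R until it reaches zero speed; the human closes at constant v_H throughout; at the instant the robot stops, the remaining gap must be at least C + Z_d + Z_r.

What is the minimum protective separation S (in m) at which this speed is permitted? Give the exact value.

T_s = v_R/a_R = (3/5)/(3/2) = 0.4000 s
robot covers v_R·T_r = 0.6000·0.2000 = 0.1200 m before braking
robot under decel: 0.6000²/(2·1.5000) = 0.1200 m
person approaches 1.6000·(0.2000+0.4000) = 0.9600 m
residual clearance needed = 0.0800+0.0150+0.0600 = 0.1550 m
S_min ≈ 0.1200+0.1200+0.9600+0.1550  ⇒  S_min = 271/200 m

S_min = 271/200 m = 1.3550 m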